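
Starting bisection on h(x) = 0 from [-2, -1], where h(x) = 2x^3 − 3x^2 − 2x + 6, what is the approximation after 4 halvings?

-1.1875

h(-1.5) = -4.5 < 0, so the root lies in [-1.5, -1]
h(-1.25) = -0.09375 < 0, so the root lies in [-1.25, -1]
h(-1.125) = 1.605469 > 0, so the root lies in [-1.25, -1.125]
h(-1.1875) = 0.7954 > 0, so the root lies in [-1.25, -1.1875]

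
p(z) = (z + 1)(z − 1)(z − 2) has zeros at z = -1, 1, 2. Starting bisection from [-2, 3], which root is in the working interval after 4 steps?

m = 0.5, p(m) = 1.125 (+); new bracket [-2, 0.5]
m = -0.75, p(m) = 1.203125 (+); new bracket [-2, -0.75]
m = -1.375, p(m) = -3.005859 (−); new bracket [-1.375, -0.75]
m = -1.0625, p(m) = -0.3948 (−); new bracket [-1.0625, -0.75]

-1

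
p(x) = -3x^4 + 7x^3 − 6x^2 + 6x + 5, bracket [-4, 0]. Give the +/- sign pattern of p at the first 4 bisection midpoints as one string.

midpoint -2: p = -135 < 0 → [-2, 0]
midpoint -1: p = -17 < 0 → [-1, 0]
midpoint -0.5: p = -0.5625 < 0 → [-0.5, 0]
midpoint -0.25: p = 3.0039 > 0 → [-0.5, -0.25]

---+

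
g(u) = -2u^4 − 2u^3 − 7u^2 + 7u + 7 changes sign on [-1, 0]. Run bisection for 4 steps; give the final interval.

[-0.6875, -0.625]

u = -0.5 gives g = 1.875, positive; keep [-1, -0.5]
u = -0.75 gives g = -1.976562, negative; keep [-0.75, -0.5]
u = -0.625 gives g = 0.07373, positive; keep [-0.75, -0.625]
u = -0.6875 gives g = -0.918, negative; keep [-0.6875, -0.625]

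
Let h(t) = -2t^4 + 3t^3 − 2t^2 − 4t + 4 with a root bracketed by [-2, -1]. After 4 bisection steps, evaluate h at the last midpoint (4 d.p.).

h(-1.5) = -14.75 < 0, so the root lies in [-1.5, -1]
h(-1.25) = -4.867188 < 0, so the root lies in [-1.25, -1]
h(-1.125) = -1.506348 < 0, so the root lies in [-1.125, -1]
h(-1.0625) = -0.1551 < 0, so the root lies in [-1.0625, -1]

-0.1551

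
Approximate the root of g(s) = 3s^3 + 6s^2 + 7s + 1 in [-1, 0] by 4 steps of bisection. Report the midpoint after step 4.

-0.1875

s = -0.5 gives g = -1.375, negative; keep [-0.5, 0]
s = -0.25 gives g = -0.421875, negative; keep [-0.25, 0]
s = -0.125 gives g = 0.212891, positive; keep [-0.25, -0.125]
s = -0.1875 gives g = -0.1213, negative; keep [-0.1875, -0.125]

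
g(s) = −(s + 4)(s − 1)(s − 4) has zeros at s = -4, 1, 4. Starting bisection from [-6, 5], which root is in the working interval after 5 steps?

-4

g(-0.5) = -23.625 < 0, so the root lies in [-6, -0.5]
g(-3.25) = -23.109375 < 0, so the root lies in [-6, -3.25]
g(-4.625) = 30.322266 > 0, so the root lies in [-4.625, -3.25]
g(-3.9375) = -2.4495 < 0, so the root lies in [-4.625, -3.9375]
g(-4.28125) = 12.3006 > 0, so the root lies in [-4.28125, -3.9375]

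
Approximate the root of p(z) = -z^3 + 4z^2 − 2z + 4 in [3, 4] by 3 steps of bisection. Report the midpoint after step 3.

m = 3.5, p(m) = 3.125 (+); new bracket [3.5, 4]
m = 3.75, p(m) = 0.015625 (+); new bracket [3.75, 4]
m = 3.875, p(m) = -1.873047 (−); new bracket [3.75, 3.875]

3.875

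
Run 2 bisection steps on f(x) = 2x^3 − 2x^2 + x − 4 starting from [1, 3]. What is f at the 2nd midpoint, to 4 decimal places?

x = 2 gives f = 6, positive; keep [1, 2]
x = 1.5 gives f = -0.25, negative; keep [1.5, 2]

-0.2500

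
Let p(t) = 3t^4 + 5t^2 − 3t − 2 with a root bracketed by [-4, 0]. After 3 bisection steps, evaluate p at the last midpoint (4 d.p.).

0.9375

midpoint -2: p = 72 > 0 → [-2, 0]
midpoint -1: p = 9 > 0 → [-1, 0]
midpoint -0.5: p = 0.9375 > 0 → [-0.5, 0]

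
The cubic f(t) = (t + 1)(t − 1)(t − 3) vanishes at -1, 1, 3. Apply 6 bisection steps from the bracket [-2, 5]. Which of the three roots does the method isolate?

3

t = 1.5 gives f = -1.875, negative; keep [1.5, 5]
t = 3.25 gives f = 2.390625, positive; keep [1.5, 3.25]
t = 2.375 gives f = -2.900391, negative; keep [2.375, 3.25]
t = 2.8125 gives f = -1.2957, negative; keep [2.8125, 3.25]
t = 3.03125 gives f = 0.2559, positive; keep [2.8125, 3.03125]
t = 2.921875 gives f = -0.5889, negative; keep [2.921875, 3.03125]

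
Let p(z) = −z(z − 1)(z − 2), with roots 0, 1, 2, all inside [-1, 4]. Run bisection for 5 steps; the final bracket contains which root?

2

p(1.5) = 0.375 > 0, so the root lies in [1.5, 4]
p(2.75) = -3.609375 < 0, so the root lies in [1.5, 2.75]
p(2.125) = -0.298828 < 0, so the root lies in [1.5, 2.125]
p(1.8125) = 0.2761 > 0, so the root lies in [1.8125, 2.125]
p(1.96875) = 0.0596 > 0, so the root lies in [1.96875, 2.125]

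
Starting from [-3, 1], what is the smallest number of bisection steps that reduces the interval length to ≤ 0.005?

10

Width after n steps is 4/2^n. Need 2^n ≥ 4/0.005 = 800.
2^9 = 512 < 800 ≤ 2^10 = 1024, so n = 10.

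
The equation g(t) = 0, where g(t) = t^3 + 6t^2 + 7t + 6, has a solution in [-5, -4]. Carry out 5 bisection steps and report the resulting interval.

m = -4.5, g(m) = 4.875 (+); new bracket [-5, -4.5]
m = -4.75, g(m) = 0.953125 (+); new bracket [-5, -4.75]
m = -4.875, g(m) = -1.388672 (−); new bracket [-4.875, -4.75]
m = -4.8125, g(m) = -0.1848 (−); new bracket [-4.8125, -4.75]
m = -4.78125, g(m) = 0.3923 (+); new bracket [-4.8125, -4.78125]

[-4.8125, -4.78125]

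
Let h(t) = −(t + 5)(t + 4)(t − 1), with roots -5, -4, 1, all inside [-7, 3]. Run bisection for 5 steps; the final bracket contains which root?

1

midpoint -2: h = 18 > 0 → [-2, 3]
midpoint 0.5: h = 12.375 > 0 → [0.5, 3]
midpoint 1.75: h = -29.109375 < 0 → [0.5, 1.75]
midpoint 1.125: h = -3.9238 < 0 → [0.5, 1.125]
midpoint 0.8125: h = 5.2449 > 0 → [0.8125, 1.125]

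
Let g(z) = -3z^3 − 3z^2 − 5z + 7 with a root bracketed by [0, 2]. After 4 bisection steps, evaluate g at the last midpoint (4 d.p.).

m = 1, g(m) = -4 (−); new bracket [0, 1]
m = 0.5, g(m) = 3.375 (+); new bracket [0.5, 1]
m = 0.75, g(m) = 0.296875 (+); new bracket [0.75, 1]
m = 0.875, g(m) = -1.6816 (−); new bracket [0.75, 0.875]

-1.6816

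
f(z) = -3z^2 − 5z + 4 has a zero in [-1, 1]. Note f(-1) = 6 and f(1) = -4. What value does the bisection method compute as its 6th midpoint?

0.59375

z = 0 gives f = 4, positive; keep [0, 1]
z = 0.5 gives f = 0.75, positive; keep [0.5, 1]
z = 0.75 gives f = -1.4375, negative; keep [0.5, 0.75]
z = 0.625 gives f = -0.2969, negative; keep [0.5, 0.625]
z = 0.5625 gives f = 0.2383, positive; keep [0.5625, 0.625]
z = 0.59375 gives f = -0.0264, negative; keep [0.5625, 0.59375]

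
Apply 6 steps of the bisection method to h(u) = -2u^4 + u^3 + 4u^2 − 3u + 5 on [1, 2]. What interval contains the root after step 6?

m = 1.5, h(m) = 2.75 (+); new bracket [1.5, 2]
m = 1.75, h(m) = -1.398438 (−); new bracket [1.5, 1.75]
m = 1.625, h(m) = 1.032715 (+); new bracket [1.625, 1.75]
m = 1.6875, h(m) = -0.0847 (−); new bracket [1.625, 1.6875]
m = 1.65625, h(m) = 0.4974 (+); new bracket [1.65625, 1.6875]
m = 1.671875, h(m) = 0.2123 (+); new bracket [1.671875, 1.6875]

[1.671875, 1.6875]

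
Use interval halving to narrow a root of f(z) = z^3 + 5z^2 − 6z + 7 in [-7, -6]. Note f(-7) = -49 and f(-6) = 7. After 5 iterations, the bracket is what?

[-6.1875, -6.15625]

midpoint -6.5: f = -17.375 < 0 → [-6.5, -6]
midpoint -6.25: f = -4.328125 < 0 → [-6.25, -6]
midpoint -6.125: f = 1.544922 > 0 → [-6.25, -6.125]
midpoint -6.1875: f = -1.3386 < 0 → [-6.1875, -6.125]
midpoint -6.15625: f = 0.1163 > 0 → [-6.1875, -6.15625]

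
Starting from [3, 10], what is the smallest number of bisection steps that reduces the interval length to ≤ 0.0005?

Width after n steps is 7/2^n. Need 2^n ≥ 7/0.0005 = 14000.
2^13 = 8192 < 14000 ≤ 2^14 = 16384, so n = 14.

14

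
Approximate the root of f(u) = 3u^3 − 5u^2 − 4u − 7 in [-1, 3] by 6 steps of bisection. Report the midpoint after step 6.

2.5625

f(1) = -13 < 0, so the root lies in [1, 3]
f(2) = -11 < 0, so the root lies in [2, 3]
f(2.5) = -1.375 < 0, so the root lies in [2.5, 3]
f(2.75) = 6.5781 > 0, so the root lies in [2.5, 2.75]
f(2.625) = 2.3105 > 0, so the root lies in [2.5, 2.625]
f(2.5625) = 0.3972 > 0, so the root lies in [2.5, 2.5625]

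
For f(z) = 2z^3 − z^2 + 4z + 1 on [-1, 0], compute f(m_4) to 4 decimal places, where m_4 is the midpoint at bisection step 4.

midpoint -0.5: f = -1.5 < 0 → [-0.5, 0]
midpoint -0.25: f = -0.09375 < 0 → [-0.25, 0]
midpoint -0.125: f = 0.480469 > 0 → [-0.25, -0.125]
midpoint -0.1875: f = 0.2017 > 0 → [-0.25, -0.1875]

0.2017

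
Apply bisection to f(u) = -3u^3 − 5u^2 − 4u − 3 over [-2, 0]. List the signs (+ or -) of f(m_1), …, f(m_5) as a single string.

-++--

f(-1) = -1 < 0, so the root lies in [-2, -1]
f(-1.5) = 1.875 > 0, so the root lies in [-1.5, -1]
f(-1.25) = 0.046875 > 0, so the root lies in [-1.25, -1]
f(-1.125) = -0.5566 < 0, so the root lies in [-1.25, -1.125]
f(-1.1875) = -0.2771 < 0, so the root lies in [-1.25, -1.1875]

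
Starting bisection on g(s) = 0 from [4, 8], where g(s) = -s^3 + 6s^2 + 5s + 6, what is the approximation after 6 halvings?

6.8125

midpoint 6: g = 36 > 0 → [6, 8]
midpoint 7: g = -8 < 0 → [6, 7]
midpoint 6.5: g = 17.375 > 0 → [6.5, 7]
midpoint 6.75: g = 5.5781 > 0 → [6.75, 7]
midpoint 6.875: g = -0.9824 < 0 → [6.75, 6.875]
midpoint 6.8125: g = 2.3542 > 0 → [6.8125, 6.875]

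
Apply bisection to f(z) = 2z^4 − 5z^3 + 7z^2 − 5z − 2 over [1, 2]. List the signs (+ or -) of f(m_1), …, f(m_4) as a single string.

z = 1.5 gives f = -0.5, negative; keep [1.5, 2]
z = 1.75 gives f = 2.648438, positive; keep [1.5, 1.75]
z = 1.625 gives f = 0.850098, positive; keep [1.5, 1.625]
z = 1.5625 gives f = 0.1248, positive; keep [1.5, 1.5625]

-+++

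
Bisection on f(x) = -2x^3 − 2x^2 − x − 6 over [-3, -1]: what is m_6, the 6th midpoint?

f(-2) = 4 > 0, so the root lies in [-2, -1]
f(-1.5) = -2.25 < 0, so the root lies in [-2, -1.5]
f(-1.75) = 0.34375 > 0, so the root lies in [-1.75, -1.5]
f(-1.625) = -1.0742 < 0, so the root lies in [-1.75, -1.625]
f(-1.6875) = -0.397 < 0, so the root lies in [-1.75, -1.6875]
f(-1.71875) = -0.0347 < 0, so the root lies in [-1.75, -1.71875]

-1.71875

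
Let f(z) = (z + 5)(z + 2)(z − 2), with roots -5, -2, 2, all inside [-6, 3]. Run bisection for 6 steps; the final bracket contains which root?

2

m = -1.5, f(m) = -6.125 (−); new bracket [-1.5, 3]
m = 0.75, f(m) = -19.765625 (−); new bracket [0.75, 3]
m = 1.875, f(m) = -3.330078 (−); new bracket [1.875, 3]
m = 2.4375, f(m) = 14.4392 (+); new bracket [1.875, 2.4375]
m = 2.15625, f(m) = 4.6474 (+); new bracket [1.875, 2.15625]
m = 2.015625, f(m) = 0.4402 (+); new bracket [1.875, 2.015625]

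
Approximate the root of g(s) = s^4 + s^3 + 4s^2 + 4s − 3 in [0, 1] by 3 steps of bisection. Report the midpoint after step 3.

midpoint 0.5: g = 0.1875 > 0 → [0, 0.5]
midpoint 0.25: g = -1.730469 < 0 → [0.25, 0.5]
midpoint 0.375: g = -0.86499 < 0 → [0.375, 0.5]

0.375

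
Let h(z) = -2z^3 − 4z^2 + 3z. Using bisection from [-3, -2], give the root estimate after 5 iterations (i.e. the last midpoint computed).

-2.59375

midpoint -2.5: h = -1.25 < 0 → [-3, -2.5]
midpoint -2.75: h = 3.09375 > 0 → [-2.75, -2.5]
midpoint -2.625: h = 0.738281 > 0 → [-2.625, -2.5]
midpoint -2.5625: h = -0.3003 < 0 → [-2.625, -2.5625]
midpoint -2.59375: h = 0.2077 > 0 → [-2.59375, -2.5625]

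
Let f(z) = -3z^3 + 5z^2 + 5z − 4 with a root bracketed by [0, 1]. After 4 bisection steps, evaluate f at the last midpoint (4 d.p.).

-0.1394

f(0.5) = -0.625 < 0, so the root lies in [0.5, 1]
f(0.75) = 1.296875 > 0, so the root lies in [0.5, 0.75]
f(0.625) = 0.345703 > 0, so the root lies in [0.5, 0.625]
f(0.5625) = -0.1394 < 0, so the root lies in [0.5625, 0.625]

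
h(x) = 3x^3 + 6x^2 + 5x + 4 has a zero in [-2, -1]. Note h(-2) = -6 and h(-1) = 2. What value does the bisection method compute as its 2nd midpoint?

x = -1.5 gives h = -0.125, negative; keep [-1.5, -1]
x = -1.25 gives h = 1.265625, positive; keep [-1.5, -1.25]

-1.25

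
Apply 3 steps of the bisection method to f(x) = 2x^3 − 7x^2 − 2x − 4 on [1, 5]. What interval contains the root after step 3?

[3.5, 4]

f(3) = -19 < 0, so the root lies in [3, 5]
f(4) = 4 > 0, so the root lies in [3, 4]
f(3.5) = -11 < 0, so the root lies in [3.5, 4]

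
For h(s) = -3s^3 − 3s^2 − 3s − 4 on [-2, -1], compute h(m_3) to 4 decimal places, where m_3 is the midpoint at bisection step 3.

midpoint -1.5: h = 3.875 > 0 → [-1.5, -1]
midpoint -1.25: h = 0.921875 > 0 → [-1.25, -1]
midpoint -1.125: h = -0.150391 < 0 → [-1.25, -1.125]

-0.1504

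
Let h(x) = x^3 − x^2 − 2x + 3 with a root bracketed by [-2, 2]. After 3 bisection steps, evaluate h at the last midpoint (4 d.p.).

h(0) = 3 > 0, so the root lies in [-2, 0]
h(-1) = 3 > 0, so the root lies in [-2, -1]
h(-1.5) = 0.375 > 0, so the root lies in [-2, -1.5]

0.3750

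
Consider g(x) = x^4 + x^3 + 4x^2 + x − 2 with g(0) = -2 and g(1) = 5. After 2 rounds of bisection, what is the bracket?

x = 0.5 gives g = -0.3125, negative; keep [0.5, 1]
x = 0.75 gives g = 1.738281, positive; keep [0.5, 0.75]

[0.5, 0.75]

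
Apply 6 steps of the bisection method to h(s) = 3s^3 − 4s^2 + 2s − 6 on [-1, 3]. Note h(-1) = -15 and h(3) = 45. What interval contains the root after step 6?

s = 1 gives h = -5, negative; keep [1, 3]
s = 2 gives h = 6, positive; keep [1, 2]
s = 1.5 gives h = -1.875, negative; keep [1.5, 2]
s = 1.75 gives h = 1.3281, positive; keep [1.5, 1.75]
s = 1.625 gives h = -0.4395, negative; keep [1.625, 1.75]
s = 1.6875 gives h = 0.4006, positive; keep [1.625, 1.6875]

[1.625, 1.6875]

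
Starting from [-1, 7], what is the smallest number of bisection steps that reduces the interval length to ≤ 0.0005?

14

Width after n steps is 8/2^n. Need 2^n ≥ 8/0.0005 = 16000.
2^13 = 8192 < 16000 ≤ 2^14 = 16384, so n = 14.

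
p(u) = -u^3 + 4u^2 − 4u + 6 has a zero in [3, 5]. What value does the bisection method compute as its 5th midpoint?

p(4) = -10 < 0, so the root lies in [3, 4]
p(3.5) = -1.875 < 0, so the root lies in [3, 3.5]
p(3.25) = 0.921875 > 0, so the root lies in [3.25, 3.5]
p(3.375) = -0.3809 < 0, so the root lies in [3.25, 3.375]
p(3.3125) = 0.2937 > 0, so the root lies in [3.3125, 3.375]

3.3125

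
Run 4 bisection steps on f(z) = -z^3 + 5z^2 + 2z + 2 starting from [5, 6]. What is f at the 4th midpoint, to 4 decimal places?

-0.0603

midpoint 5.5: f = -2.125 < 0 → [5, 5.5]
midpoint 5.25: f = 5.609375 > 0 → [5.25, 5.5]
midpoint 5.375: f = 1.916016 > 0 → [5.375, 5.5]
midpoint 5.4375: f = -0.0603 < 0 → [5.375, 5.4375]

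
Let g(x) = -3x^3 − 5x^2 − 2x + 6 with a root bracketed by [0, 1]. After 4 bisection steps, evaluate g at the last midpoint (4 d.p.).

-0.5349

midpoint 0.5: g = 3.375 > 0 → [0.5, 1]
midpoint 0.75: g = 0.421875 > 0 → [0.75, 1]
midpoint 0.875: g = -1.587891 < 0 → [0.75, 0.875]
midpoint 0.8125: g = -0.5349 < 0 → [0.75, 0.8125]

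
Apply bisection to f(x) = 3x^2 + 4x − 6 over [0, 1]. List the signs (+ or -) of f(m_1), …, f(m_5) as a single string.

---++

m = 0.5, f(m) = -3.25 (−); new bracket [0.5, 1]
m = 0.75, f(m) = -1.3125 (−); new bracket [0.75, 1]
m = 0.875, f(m) = -0.203125 (−); new bracket [0.875, 1]
m = 0.9375, f(m) = 0.3867 (+); new bracket [0.875, 0.9375]
m = 0.90625, f(m) = 0.0889 (+); new bracket [0.875, 0.90625]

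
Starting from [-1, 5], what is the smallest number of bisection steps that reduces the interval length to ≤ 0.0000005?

24

Width after n steps is 6/2^n. Need 2^n ≥ 6/0.0000005 = 12000000.
2^23 = 8388608 < 12000000 ≤ 2^24 = 16777216, so n = 24.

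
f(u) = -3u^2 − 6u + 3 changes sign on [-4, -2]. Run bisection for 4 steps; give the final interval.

[-2.5, -2.375]

f(-3) = -6 < 0, so the root lies in [-3, -2]
f(-2.5) = -0.75 < 0, so the root lies in [-2.5, -2]
f(-2.25) = 1.3125 > 0, so the root lies in [-2.5, -2.25]
f(-2.375) = 0.3281 > 0, so the root lies in [-2.5, -2.375]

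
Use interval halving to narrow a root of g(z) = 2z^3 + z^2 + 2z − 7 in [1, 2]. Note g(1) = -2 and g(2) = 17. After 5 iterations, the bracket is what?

[1.15625, 1.1875]

z = 1.5 gives g = 5, positive; keep [1, 1.5]
z = 1.25 gives g = 0.96875, positive; keep [1, 1.25]
z = 1.125 gives g = -0.636719, negative; keep [1.125, 1.25]
z = 1.1875 gives g = 0.1343, positive; keep [1.125, 1.1875]
z = 1.15625 gives g = -0.259, negative; keep [1.15625, 1.1875]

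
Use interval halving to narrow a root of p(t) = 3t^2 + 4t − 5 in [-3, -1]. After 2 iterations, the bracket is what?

m = -2, p(m) = -1 (−); new bracket [-3, -2]
m = -2.5, p(m) = 3.75 (+); new bracket [-2.5, -2]

[-2.5, -2]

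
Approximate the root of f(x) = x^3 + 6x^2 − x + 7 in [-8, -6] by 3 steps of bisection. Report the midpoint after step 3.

-6.25

f(-7) = -35 < 0, so the root lies in [-7, -6]
f(-6.5) = -7.625 < 0, so the root lies in [-6.5, -6]
f(-6.25) = 3.484375 > 0, so the root lies in [-6.5, -6.25]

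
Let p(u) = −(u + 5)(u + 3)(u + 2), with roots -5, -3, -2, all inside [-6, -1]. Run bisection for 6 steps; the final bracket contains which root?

u = -3.5 gives p = -1.125, negative; keep [-6, -3.5]
u = -4.75 gives p = -1.203125, negative; keep [-6, -4.75]
u = -5.375 gives p = 3.005859, positive; keep [-5.375, -4.75]
u = -5.0625 gives p = 0.3948, positive; keep [-5.0625, -4.75]
u = -4.90625 gives p = -0.5194, negative; keep [-5.0625, -4.90625]
u = -4.984375 gives p = -0.0925, negative; keep [-5.0625, -4.984375]

-5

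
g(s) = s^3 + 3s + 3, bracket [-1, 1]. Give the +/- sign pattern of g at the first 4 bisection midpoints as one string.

+++-

s = 0 gives g = 3, positive; keep [-1, 0]
s = -0.5 gives g = 1.375, positive; keep [-1, -0.5]
s = -0.75 gives g = 0.328125, positive; keep [-1, -0.75]
s = -0.875 gives g = -0.2949, negative; keep [-0.875, -0.75]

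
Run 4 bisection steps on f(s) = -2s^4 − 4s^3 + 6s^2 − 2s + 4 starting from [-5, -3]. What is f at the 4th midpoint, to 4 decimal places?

0.1792

s = -4 gives f = -148, negative; keep [-4, -3]
s = -3.5 gives f = -44.125, negative; keep [-3.5, -3]
s = -3.25 gives f = -11.945312, negative; keep [-3.25, -3]
s = -3.125 gives f = 0.1792, positive; keep [-3.25, -3.125]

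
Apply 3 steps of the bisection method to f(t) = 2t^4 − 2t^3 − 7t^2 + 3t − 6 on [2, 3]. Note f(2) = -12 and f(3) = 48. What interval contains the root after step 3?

t = 2.5 gives f = 4.625, positive; keep [2, 2.5]
t = 2.25 gives f = -6.210938, negative; keep [2.25, 2.5]
t = 2.375 gives f = -1.519043, negative; keep [2.375, 2.5]

[2.375, 2.5]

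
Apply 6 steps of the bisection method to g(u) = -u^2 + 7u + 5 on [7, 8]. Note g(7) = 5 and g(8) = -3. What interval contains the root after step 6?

[7.640625, 7.65625]

m = 7.5, g(m) = 1.25 (+); new bracket [7.5, 8]
m = 7.75, g(m) = -0.8125 (−); new bracket [7.5, 7.75]
m = 7.625, g(m) = 0.234375 (+); new bracket [7.625, 7.75]
m = 7.6875, g(m) = -0.2852 (−); new bracket [7.625, 7.6875]
m = 7.65625, g(m) = -0.0244 (−); new bracket [7.625, 7.65625]
m = 7.640625, g(m) = 0.1052 (+); new bracket [7.640625, 7.65625]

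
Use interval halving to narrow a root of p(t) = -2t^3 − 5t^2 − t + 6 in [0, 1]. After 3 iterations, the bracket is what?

midpoint 0.5: p = 4 > 0 → [0.5, 1]
midpoint 0.75: p = 1.59375 > 0 → [0.75, 1]
midpoint 0.875: p = -0.042969 < 0 → [0.75, 0.875]

[0.75, 0.875]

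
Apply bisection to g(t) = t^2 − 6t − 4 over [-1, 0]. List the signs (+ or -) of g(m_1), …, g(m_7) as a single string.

g(-0.5) = -0.75 < 0, so the root lies in [-1, -0.5]
g(-0.75) = 1.0625 > 0, so the root lies in [-0.75, -0.5]
g(-0.625) = 0.140625 > 0, so the root lies in [-0.625, -0.5]
g(-0.5625) = -0.3086 < 0, so the root lies in [-0.625, -0.5625]
g(-0.59375) = -0.085 < 0, so the root lies in [-0.625, -0.59375]
g(-0.609375) = 0.0276 > 0, so the root lies in [-0.609375, -0.59375]
g(-0.6015625) = -0.0287 < 0, so the root lies in [-0.609375, -0.6015625]

-++--+-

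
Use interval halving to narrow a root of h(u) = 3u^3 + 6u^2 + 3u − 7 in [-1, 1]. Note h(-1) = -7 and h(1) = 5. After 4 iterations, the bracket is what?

[0.75, 0.875]

h(0) = -7 < 0, so the root lies in [0, 1]
h(0.5) = -3.625 < 0, so the root lies in [0.5, 1]
h(0.75) = -0.109375 < 0, so the root lies in [0.75, 1]
h(0.875) = 2.2285 > 0, so the root lies in [0.75, 0.875]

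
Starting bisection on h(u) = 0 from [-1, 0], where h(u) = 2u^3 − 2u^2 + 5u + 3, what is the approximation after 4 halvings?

-0.4375

u = -0.5 gives h = -0.25, negative; keep [-0.5, 0]
u = -0.25 gives h = 1.59375, positive; keep [-0.5, -0.25]
u = -0.375 gives h = 0.738281, positive; keep [-0.5, -0.375]
u = -0.4375 gives h = 0.2622, positive; keep [-0.5, -0.4375]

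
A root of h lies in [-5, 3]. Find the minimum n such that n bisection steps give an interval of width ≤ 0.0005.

Width after n steps is 8/2^n. Need 2^n ≥ 8/0.0005 = 16000.
2^13 = 8192 < 16000 ≤ 2^14 = 16384, so n = 14.

14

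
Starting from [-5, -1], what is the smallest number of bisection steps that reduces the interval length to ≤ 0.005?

10

Width after n steps is 4/2^n. Need 2^n ≥ 4/0.005 = 800.
2^9 = 512 < 800 ≤ 2^10 = 1024, so n = 10.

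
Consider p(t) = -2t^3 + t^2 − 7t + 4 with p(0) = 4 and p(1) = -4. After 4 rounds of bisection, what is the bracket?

[0.5625, 0.625]

m = 0.5, p(m) = 0.5 (+); new bracket [0.5, 1]
m = 0.75, p(m) = -1.53125 (−); new bracket [0.5, 0.75]
m = 0.625, p(m) = -0.472656 (−); new bracket [0.5, 0.625]
m = 0.5625, p(m) = 0.0229 (+); new bracket [0.5625, 0.625]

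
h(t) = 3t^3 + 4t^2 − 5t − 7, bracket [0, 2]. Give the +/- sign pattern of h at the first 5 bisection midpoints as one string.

midpoint 1: h = -5 < 0 → [1, 2]
midpoint 1.5: h = 4.625 > 0 → [1, 1.5]
midpoint 1.25: h = -1.140625 < 0 → [1.25, 1.5]
midpoint 1.375: h = 1.4863 > 0 → [1.25, 1.375]
midpoint 1.3125: h = 0.1111 > 0 → [1.25, 1.3125]

-+-++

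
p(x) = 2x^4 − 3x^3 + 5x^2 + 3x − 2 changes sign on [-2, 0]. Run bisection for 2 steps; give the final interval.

m = -1, p(m) = 5 (+); new bracket [-1, 0]
m = -0.5, p(m) = -1.75 (−); new bracket [-1, -0.5]

[-1, -0.5]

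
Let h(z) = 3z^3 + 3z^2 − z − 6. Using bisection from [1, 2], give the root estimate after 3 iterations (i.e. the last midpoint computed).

z = 1.5 gives h = 9.375, positive; keep [1, 1.5]
z = 1.25 gives h = 3.296875, positive; keep [1, 1.25]
z = 1.125 gives h = 0.943359, positive; keep [1, 1.125]

1.125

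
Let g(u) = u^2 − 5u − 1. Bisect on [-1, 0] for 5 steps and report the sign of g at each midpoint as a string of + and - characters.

midpoint -0.5: g = 1.75 > 0 → [-0.5, 0]
midpoint -0.25: g = 0.3125 > 0 → [-0.25, 0]
midpoint -0.125: g = -0.359375 < 0 → [-0.25, -0.125]
midpoint -0.1875: g = -0.0273 < 0 → [-0.25, -0.1875]
midpoint -0.21875: g = 0.1416 > 0 → [-0.21875, -0.1875]

++--+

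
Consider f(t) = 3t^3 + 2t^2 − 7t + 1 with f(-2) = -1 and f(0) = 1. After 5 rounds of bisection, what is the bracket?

m = -1, f(m) = 7 (+); new bracket [-2, -1]
m = -1.5, f(m) = 5.875 (+); new bracket [-2, -1.5]
m = -1.75, f(m) = 3.296875 (+); new bracket [-2, -1.75]
m = -1.875, f(m) = 1.3809 (+); new bracket [-2, -1.875]
m = -1.9375, f(m) = 0.2507 (+); new bracket [-2, -1.9375]

[-2, -1.9375]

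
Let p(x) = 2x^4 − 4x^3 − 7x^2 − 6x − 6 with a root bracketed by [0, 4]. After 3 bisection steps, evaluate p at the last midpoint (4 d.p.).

x = 2 gives p = -46, negative; keep [2, 4]
x = 3 gives p = -33, negative; keep [3, 4]
x = 3.5 gives p = 15.875, positive; keep [3, 3.5]

15.8750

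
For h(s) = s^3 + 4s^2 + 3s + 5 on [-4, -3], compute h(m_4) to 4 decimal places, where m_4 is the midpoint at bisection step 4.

-0.1350

h(-3.5) = 0.625 > 0, so the root lies in [-4, -3.5]
h(-3.75) = -2.734375 < 0, so the root lies in [-3.75, -3.5]
h(-3.625) = -0.947266 < 0, so the root lies in [-3.625, -3.5]
h(-3.5625) = -0.135 < 0, so the root lies in [-3.5625, -3.5]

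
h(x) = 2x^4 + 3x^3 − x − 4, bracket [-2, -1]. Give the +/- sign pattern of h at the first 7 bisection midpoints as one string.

-+---++

m = -1.5, h(m) = -2.5 (−); new bracket [-2, -1.5]
m = -1.75, h(m) = 0.429688 (+); new bracket [-1.75, -1.5]
m = -1.625, h(m) = -1.302246 (−); new bracket [-1.75, -1.625]
m = -1.6875, h(m) = -0.5105 (−); new bracket [-1.75, -1.6875]
m = -1.71875, h(m) = -0.0599 (−); new bracket [-1.75, -1.71875]
m = -1.734375, h(m) = 0.1799 (+); new bracket [-1.734375, -1.71875]
m = -1.7265625, h(m) = 0.0588 (+); new bracket [-1.7265625, -1.71875]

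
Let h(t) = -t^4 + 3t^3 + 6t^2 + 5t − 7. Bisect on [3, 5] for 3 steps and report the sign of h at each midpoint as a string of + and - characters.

++-

h(4) = 45 > 0, so the root lies in [4, 5]
h(4.5) = 0.3125 > 0, so the root lies in [4.5, 5]
h(4.75) = -35.425781 < 0, so the root lies in [4.5, 4.75]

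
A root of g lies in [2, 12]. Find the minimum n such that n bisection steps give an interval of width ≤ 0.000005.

Width after n steps is 10/2^n. Need 2^n ≥ 10/0.000005 = 2000000.
2^20 = 1048576 < 2000000 ≤ 2^21 = 2097152, so n = 21.

21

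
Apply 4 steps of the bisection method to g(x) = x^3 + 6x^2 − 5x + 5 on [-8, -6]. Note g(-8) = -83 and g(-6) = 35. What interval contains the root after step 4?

x = -7 gives g = -9, negative; keep [-7, -6]
x = -6.5 gives g = 16.375, positive; keep [-7, -6.5]
x = -6.75 gives g = 4.578125, positive; keep [-7, -6.75]
x = -6.875 gives g = -1.9824, negative; keep [-6.875, -6.75]

[-6.875, -6.75]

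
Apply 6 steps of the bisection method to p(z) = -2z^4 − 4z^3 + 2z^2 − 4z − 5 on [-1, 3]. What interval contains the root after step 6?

[-0.75, -0.6875]

m = 1, p(m) = -13 (−); new bracket [-1, 1]
m = 0, p(m) = -5 (−); new bracket [-1, 0]
m = -0.5, p(m) = -2.125 (−); new bracket [-1, -0.5]
m = -0.75, p(m) = 0.1797 (+); new bracket [-0.75, -0.5]
m = -0.625, p(m) = -1.0474 (−); new bracket [-0.75, -0.625]
m = -0.6875, p(m) = -0.4517 (−); new bracket [-0.75, -0.6875]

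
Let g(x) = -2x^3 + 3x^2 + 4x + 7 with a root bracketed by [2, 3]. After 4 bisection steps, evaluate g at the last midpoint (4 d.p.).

m = 2.5, g(m) = 4.5 (+); new bracket [2.5, 3]
m = 2.75, g(m) = -0.90625 (−); new bracket [2.5, 2.75]
m = 2.625, g(m) = 1.996094 (+); new bracket [2.625, 2.75]
m = 2.6875, g(m) = 0.5962 (+); new bracket [2.6875, 2.75]

0.5962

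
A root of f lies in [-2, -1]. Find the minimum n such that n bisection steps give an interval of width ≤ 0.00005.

15

Width after n steps is 1/2^n. Need 2^n ≥ 1/0.00005 = 20000.
2^14 = 16384 < 20000 ≤ 2^15 = 32768, so n = 15.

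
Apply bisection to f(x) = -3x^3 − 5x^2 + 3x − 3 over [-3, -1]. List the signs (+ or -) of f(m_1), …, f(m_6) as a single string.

-+-++-

f(-2) = -5 < 0, so the root lies in [-3, -2]
f(-2.5) = 5.125 > 0, so the root lies in [-2.5, -2]
f(-2.25) = -0.890625 < 0, so the root lies in [-2.5, -2.25]
f(-2.375) = 1.8613 > 0, so the root lies in [-2.375, -2.25]
f(-2.3125) = 0.4236 > 0, so the root lies in [-2.3125, -2.25]
f(-2.28125) = -0.2487 < 0, so the root lies in [-2.3125, -2.28125]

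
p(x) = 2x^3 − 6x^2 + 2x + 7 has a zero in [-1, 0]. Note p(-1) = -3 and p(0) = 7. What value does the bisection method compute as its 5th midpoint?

-0.84375

midpoint -0.5: p = 4.25 > 0 → [-1, -0.5]
midpoint -0.75: p = 1.28125 > 0 → [-1, -0.75]
midpoint -0.875: p = -0.683594 < 0 → [-0.875, -0.75]
midpoint -0.8125: p = 0.3413 > 0 → [-0.875, -0.8125]
midpoint -0.84375: p = -0.1603 < 0 → [-0.84375, -0.8125]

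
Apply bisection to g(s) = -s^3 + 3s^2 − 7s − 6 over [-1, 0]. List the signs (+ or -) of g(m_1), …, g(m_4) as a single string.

-+-+

g(-0.5) = -1.625 < 0, so the root lies in [-1, -0.5]
g(-0.75) = 1.359375 > 0, so the root lies in [-0.75, -0.5]
g(-0.625) = -0.208984 < 0, so the root lies in [-0.75, -0.625]
g(-0.6875) = 0.5554 > 0, so the root lies in [-0.6875, -0.625]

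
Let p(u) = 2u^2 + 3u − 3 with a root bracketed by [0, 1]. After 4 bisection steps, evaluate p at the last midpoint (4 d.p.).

0.0078

m = 0.5, p(m) = -1 (−); new bracket [0.5, 1]
m = 0.75, p(m) = 0.375 (+); new bracket [0.5, 0.75]
m = 0.625, p(m) = -0.34375 (−); new bracket [0.625, 0.75]
m = 0.6875, p(m) = 0.0078 (+); new bracket [0.625, 0.6875]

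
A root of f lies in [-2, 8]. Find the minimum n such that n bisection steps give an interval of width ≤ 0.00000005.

28

Width after n steps is 10/2^n. Need 2^n ≥ 10/0.00000005 = 200000000.
2^27 = 134217728 < 200000000 ≤ 2^28 = 268435456, so n = 28.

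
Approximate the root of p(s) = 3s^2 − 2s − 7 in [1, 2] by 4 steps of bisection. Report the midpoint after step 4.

m = 1.5, p(m) = -3.25 (−); new bracket [1.5, 2]
m = 1.75, p(m) = -1.3125 (−); new bracket [1.75, 2]
m = 1.875, p(m) = -0.203125 (−); new bracket [1.875, 2]
m = 1.9375, p(m) = 0.3867 (+); new bracket [1.875, 1.9375]

1.9375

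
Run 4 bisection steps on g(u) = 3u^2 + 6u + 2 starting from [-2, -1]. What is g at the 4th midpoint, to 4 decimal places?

-0.0508

midpoint -1.5: g = -0.25 < 0 → [-2, -1.5]
midpoint -1.75: g = 0.6875 > 0 → [-1.75, -1.5]
midpoint -1.625: g = 0.171875 > 0 → [-1.625, -1.5]
midpoint -1.5625: g = -0.0508 < 0 → [-1.625, -1.5625]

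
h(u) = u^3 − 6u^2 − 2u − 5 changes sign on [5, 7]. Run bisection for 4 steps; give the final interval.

m = 6, h(m) = -17 (−); new bracket [6, 7]
m = 6.5, h(m) = 3.125 (+); new bracket [6, 6.5]
m = 6.25, h(m) = -7.734375 (−); new bracket [6.25, 6.5]
m = 6.375, h(m) = -2.5098 (−); new bracket [6.375, 6.5]

[6.375, 6.5]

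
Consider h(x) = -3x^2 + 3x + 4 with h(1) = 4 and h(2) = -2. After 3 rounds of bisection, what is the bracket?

[1.75, 1.875]

x = 1.5 gives h = 1.75, positive; keep [1.5, 2]
x = 1.75 gives h = 0.0625, positive; keep [1.75, 2]
x = 1.875 gives h = -0.921875, negative; keep [1.75, 1.875]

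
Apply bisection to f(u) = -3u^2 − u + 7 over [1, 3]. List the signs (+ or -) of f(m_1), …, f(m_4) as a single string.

--+-

u = 2 gives f = -7, negative; keep [1, 2]
u = 1.5 gives f = -1.25, negative; keep [1, 1.5]
u = 1.25 gives f = 1.0625, positive; keep [1.25, 1.5]
u = 1.375 gives f = -0.0469, negative; keep [1.25, 1.375]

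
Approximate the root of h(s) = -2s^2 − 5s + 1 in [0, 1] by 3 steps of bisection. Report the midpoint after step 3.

h(0.5) = -2 < 0, so the root lies in [0, 0.5]
h(0.25) = -0.375 < 0, so the root lies in [0, 0.25]
h(0.125) = 0.34375 > 0, so the root lies in [0.125, 0.25]

0.125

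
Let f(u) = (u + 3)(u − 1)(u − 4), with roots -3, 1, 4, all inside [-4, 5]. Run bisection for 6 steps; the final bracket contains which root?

f(0.5) = 6.125 > 0, so the root lies in [-4, 0.5]
f(-1.75) = 19.765625 > 0, so the root lies in [-4, -1.75]
f(-2.875) = 3.330078 > 0, so the root lies in [-4, -2.875]
f(-3.4375) = -14.4392 < 0, so the root lies in [-3.4375, -2.875]
f(-3.15625) = -4.6474 < 0, so the root lies in [-3.15625, -2.875]
f(-3.015625) = -0.4402 < 0, so the root lies in [-3.015625, -2.875]

-3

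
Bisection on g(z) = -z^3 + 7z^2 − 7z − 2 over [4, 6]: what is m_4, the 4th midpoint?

5.625

g(5) = 13 > 0, so the root lies in [5, 6]
g(5.5) = 4.875 > 0, so the root lies in [5.5, 6]
g(5.75) = -0.921875 < 0, so the root lies in [5.5, 5.75]
g(5.625) = 2.1309 > 0, so the root lies in [5.625, 5.75]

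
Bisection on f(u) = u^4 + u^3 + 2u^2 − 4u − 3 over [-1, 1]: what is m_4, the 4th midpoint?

-0.625

f(0) = -3 < 0, so the root lies in [-1, 0]
f(-0.5) = -0.5625 < 0, so the root lies in [-1, -0.5]
f(-0.75) = 1.019531 > 0, so the root lies in [-0.75, -0.5]
f(-0.625) = 0.1897 > 0, so the root lies in [-0.625, -0.5]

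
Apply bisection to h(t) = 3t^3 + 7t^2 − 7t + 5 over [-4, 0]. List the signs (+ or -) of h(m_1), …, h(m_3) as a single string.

++-

h(-2) = 23 > 0, so the root lies in [-4, -2]
h(-3) = 8 > 0, so the root lies in [-4, -3]
h(-3.5) = -13.375 < 0, so the root lies in [-3.5, -3]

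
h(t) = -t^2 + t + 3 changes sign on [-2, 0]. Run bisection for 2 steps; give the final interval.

h(-1) = 1 > 0, so the root lies in [-2, -1]
h(-1.5) = -0.75 < 0, so the root lies in [-1.5, -1]

[-1.5, -1]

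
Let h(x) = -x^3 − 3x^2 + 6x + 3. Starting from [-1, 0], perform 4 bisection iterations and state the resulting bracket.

[-0.4375, -0.375]

x = -0.5 gives h = -0.625, negative; keep [-0.5, 0]
x = -0.25 gives h = 1.328125, positive; keep [-0.5, -0.25]
x = -0.375 gives h = 0.380859, positive; keep [-0.5, -0.375]
x = -0.4375 gives h = -0.1155, negative; keep [-0.4375, -0.375]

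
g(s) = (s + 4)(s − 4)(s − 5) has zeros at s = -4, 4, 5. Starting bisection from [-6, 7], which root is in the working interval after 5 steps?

s = 0.5 gives g = 70.875, positive; keep [-6, 0.5]
s = -2.75 gives g = 65.390625, positive; keep [-6, -2.75]
s = -4.375 gives g = -29.443359, negative; keep [-4.375, -2.75]
s = -3.5625 gives g = 28.3298, positive; keep [-4.375, -3.5625]
s = -3.96875 gives g = 2.2334, positive; keep [-4.375, -3.96875]

-4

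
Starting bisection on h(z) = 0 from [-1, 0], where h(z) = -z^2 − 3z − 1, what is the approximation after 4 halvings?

-0.4375

midpoint -0.5: h = 0.25 > 0 → [-0.5, 0]
midpoint -0.25: h = -0.3125 < 0 → [-0.5, -0.25]
midpoint -0.375: h = -0.015625 < 0 → [-0.5, -0.375]
midpoint -0.4375: h = 0.1211 > 0 → [-0.4375, -0.375]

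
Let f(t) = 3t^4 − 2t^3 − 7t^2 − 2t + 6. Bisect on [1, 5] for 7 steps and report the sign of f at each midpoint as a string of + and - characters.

midpoint 3: f = 126 > 0 → [1, 3]
midpoint 2: f = 6 > 0 → [1, 2]
midpoint 1.5: f = -4.3125 < 0 → [1.5, 2]
midpoint 1.75: f = -1.5195 < 0 → [1.75, 2]
midpoint 1.875: f = 1.5359 > 0 → [1.75, 1.875]
midpoint 1.8125: f = -0.153 < 0 → [1.8125, 1.875]
midpoint 1.84375: f = 0.6493 > 0 → [1.8125, 1.84375]

++--+-+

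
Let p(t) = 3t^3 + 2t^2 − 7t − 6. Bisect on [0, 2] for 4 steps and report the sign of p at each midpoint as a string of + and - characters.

midpoint 1: p = -8 < 0 → [1, 2]
midpoint 1.5: p = -1.875 < 0 → [1.5, 2]
midpoint 1.75: p = 3.953125 > 0 → [1.5, 1.75]
midpoint 1.625: p = 0.7793 > 0 → [1.5, 1.625]

--++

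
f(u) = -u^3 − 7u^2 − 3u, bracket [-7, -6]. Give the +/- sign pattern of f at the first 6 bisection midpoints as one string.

f(-6.5) = -1.625 < 0, so the root lies in [-7, -6.5]
f(-6.75) = 8.859375 > 0, so the root lies in [-6.75, -6.5]
f(-6.625) = 3.416016 > 0, so the root lies in [-6.625, -6.5]
f(-6.5625) = 0.8459 > 0, so the root lies in [-6.5625, -6.5]
f(-6.53125) = -0.4018 < 0, so the root lies in [-6.5625, -6.53125]
f(-6.546875) = 0.219 > 0, so the root lies in [-6.546875, -6.53125]

-+++-+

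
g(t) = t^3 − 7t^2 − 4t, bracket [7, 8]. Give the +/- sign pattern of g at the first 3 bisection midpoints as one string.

m = 7.5, g(m) = -1.875 (−); new bracket [7.5, 8]
m = 7.75, g(m) = 14.046875 (+); new bracket [7.5, 7.75]
m = 7.625, g(m) = 5.837891 (+); new bracket [7.5, 7.625]

-++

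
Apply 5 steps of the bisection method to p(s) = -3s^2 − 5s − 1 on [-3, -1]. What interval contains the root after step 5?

s = -2 gives p = -3, negative; keep [-2, -1]
s = -1.5 gives p = -0.25, negative; keep [-1.5, -1]
s = -1.25 gives p = 0.5625, positive; keep [-1.5, -1.25]
s = -1.375 gives p = 0.2031, positive; keep [-1.5, -1.375]
s = -1.4375 gives p = -0.0117, negative; keep [-1.4375, -1.375]

[-1.4375, -1.375]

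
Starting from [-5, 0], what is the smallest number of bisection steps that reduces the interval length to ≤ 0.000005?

Width after n steps is 5/2^n. Need 2^n ≥ 5/0.000005 = 1000000.
2^19 = 524288 < 1000000 ≤ 2^20 = 1048576, so n = 20.

20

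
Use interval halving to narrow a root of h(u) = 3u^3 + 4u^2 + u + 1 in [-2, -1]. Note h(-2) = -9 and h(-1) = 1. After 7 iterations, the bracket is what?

[-1.28125, -1.2734375]

m = -1.5, h(m) = -1.625 (−); new bracket [-1.5, -1]
m = -1.25, h(m) = 0.140625 (+); new bracket [-1.5, -1.25]
m = -1.375, h(m) = -0.611328 (−); new bracket [-1.375, -1.25]
m = -1.3125, h(m) = -0.2048 (−); new bracket [-1.3125, -1.25]
m = -1.28125, h(m) = -0.0247 (−); new bracket [-1.28125, -1.25]
m = -1.265625, h(m) = 0.0597 (+); new bracket [-1.28125, -1.265625]
m = -1.2734375, h(m) = 0.018 (+); new bracket [-1.28125, -1.2734375]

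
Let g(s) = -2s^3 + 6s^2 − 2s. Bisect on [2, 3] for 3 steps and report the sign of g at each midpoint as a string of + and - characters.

+--

s = 2.5 gives g = 1.25, positive; keep [2.5, 3]
s = 2.75 gives g = -1.71875, negative; keep [2.5, 2.75]
s = 2.625 gives g = -0.082031, negative; keep [2.5, 2.625]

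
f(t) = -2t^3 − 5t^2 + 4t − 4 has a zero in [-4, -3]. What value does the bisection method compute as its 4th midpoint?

f(-3.5) = 6.5 > 0, so the root lies in [-3.5, -3]
f(-3.25) = -1.15625 < 0, so the root lies in [-3.5, -3.25]
f(-3.375) = 2.433594 > 0, so the root lies in [-3.375, -3.25]
f(-3.3125) = 0.5806 > 0, so the root lies in [-3.3125, -3.25]

-3.3125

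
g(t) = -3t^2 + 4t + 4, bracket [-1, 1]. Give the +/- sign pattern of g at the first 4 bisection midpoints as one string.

++-+

t = 0 gives g = 4, positive; keep [-1, 0]
t = -0.5 gives g = 1.25, positive; keep [-1, -0.5]
t = -0.75 gives g = -0.6875, negative; keep [-0.75, -0.5]
t = -0.625 gives g = 0.3281, positive; keep [-0.75, -0.625]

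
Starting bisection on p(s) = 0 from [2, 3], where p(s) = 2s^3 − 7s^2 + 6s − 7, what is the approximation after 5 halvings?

2.90625

p(2.5) = -4.5 < 0, so the root lies in [2.5, 3]
p(2.75) = -1.84375 < 0, so the root lies in [2.75, 3]
p(2.875) = -0.082031 < 0, so the root lies in [2.875, 3]
p(2.9375) = 0.9175 > 0, so the root lies in [2.875, 2.9375]
p(2.90625) = 0.4075 > 0, so the root lies in [2.875, 2.90625]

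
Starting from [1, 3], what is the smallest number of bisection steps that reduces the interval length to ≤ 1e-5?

18

Width after n steps is 2/2^n. Need 2^n ≥ 2/1e-5 = 200000.
2^17 = 131072 < 200000 ≤ 2^18 = 262144, so n = 18.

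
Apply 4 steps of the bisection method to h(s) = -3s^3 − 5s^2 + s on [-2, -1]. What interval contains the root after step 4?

[-1.875, -1.8125]

s = -1.5 gives h = -2.625, negative; keep [-2, -1.5]
s = -1.75 gives h = -0.984375, negative; keep [-2, -1.75]
s = -1.875 gives h = 0.322266, positive; keep [-1.875, -1.75]
s = -1.8125 gives h = -0.3752, negative; keep [-1.875, -1.8125]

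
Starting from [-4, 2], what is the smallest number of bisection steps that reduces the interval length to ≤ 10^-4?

Width after n steps is 6/2^n. Need 2^n ≥ 6/10^-4 = 60000.
2^15 = 32768 < 60000 ≤ 2^16 = 65536, so n = 16.

16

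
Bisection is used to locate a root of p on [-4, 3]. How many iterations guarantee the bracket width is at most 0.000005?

Width after n steps is 7/2^n. Need 2^n ≥ 7/0.000005 = 1400000.
2^20 = 1048576 < 1400000 ≤ 2^21 = 2097152, so n = 21.

21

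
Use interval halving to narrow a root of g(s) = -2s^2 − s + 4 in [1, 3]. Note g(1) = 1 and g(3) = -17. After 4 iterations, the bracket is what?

[1.125, 1.25]

s = 2 gives g = -6, negative; keep [1, 2]
s = 1.5 gives g = -2, negative; keep [1, 1.5]
s = 1.25 gives g = -0.375, negative; keep [1, 1.25]
s = 1.125 gives g = 0.3438, positive; keep [1.125, 1.25]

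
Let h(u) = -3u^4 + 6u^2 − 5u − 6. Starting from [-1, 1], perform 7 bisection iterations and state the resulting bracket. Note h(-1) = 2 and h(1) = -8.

h(0) = -6 < 0, so the root lies in [-1, 0]
h(-0.5) = -2.1875 < 0, so the root lies in [-1, -0.5]
h(-0.75) = 0.175781 > 0, so the root lies in [-0.75, -0.5]
h(-0.625) = -0.989 < 0, so the root lies in [-0.75, -0.625]
h(-0.6875) = -0.3968 < 0, so the root lies in [-0.75, -0.6875]
h(-0.71875) = -0.1073 < 0, so the root lies in [-0.75, -0.71875]
h(-0.734375) = 0.0352 > 0, so the root lies in [-0.734375, -0.71875]

[-0.734375, -0.71875]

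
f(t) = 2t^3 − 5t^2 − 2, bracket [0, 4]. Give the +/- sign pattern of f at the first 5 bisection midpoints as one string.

-+-+-

f(2) = -6 < 0, so the root lies in [2, 4]
f(3) = 7 > 0, so the root lies in [2, 3]
f(2.5) = -2 < 0, so the root lies in [2.5, 3]
f(2.75) = 1.7812 > 0, so the root lies in [2.5, 2.75]
f(2.625) = -0.2773 < 0, so the root lies in [2.625, 2.75]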